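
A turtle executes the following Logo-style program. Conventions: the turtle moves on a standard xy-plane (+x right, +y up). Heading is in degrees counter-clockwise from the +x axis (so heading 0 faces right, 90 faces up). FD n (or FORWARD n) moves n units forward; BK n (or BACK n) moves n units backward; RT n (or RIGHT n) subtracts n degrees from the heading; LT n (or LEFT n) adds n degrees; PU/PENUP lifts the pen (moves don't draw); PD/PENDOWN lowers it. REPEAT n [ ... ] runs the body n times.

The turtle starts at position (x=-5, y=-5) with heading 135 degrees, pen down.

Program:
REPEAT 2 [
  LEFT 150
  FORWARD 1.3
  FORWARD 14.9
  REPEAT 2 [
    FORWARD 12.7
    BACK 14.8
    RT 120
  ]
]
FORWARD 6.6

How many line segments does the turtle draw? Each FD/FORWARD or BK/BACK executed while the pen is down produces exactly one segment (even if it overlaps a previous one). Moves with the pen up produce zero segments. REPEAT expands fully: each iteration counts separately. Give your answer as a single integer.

Answer: 13

Derivation:
Executing turtle program step by step:
Start: pos=(-5,-5), heading=135, pen down
REPEAT 2 [
  -- iteration 1/2 --
  LT 150: heading 135 -> 285
  FD 1.3: (-5,-5) -> (-4.664,-6.256) [heading=285, draw]
  FD 14.9: (-4.664,-6.256) -> (-0.807,-20.648) [heading=285, draw]
  REPEAT 2 [
    -- iteration 1/2 --
    FD 12.7: (-0.807,-20.648) -> (2.48,-32.915) [heading=285, draw]
    BK 14.8: (2.48,-32.915) -> (-1.351,-18.62) [heading=285, draw]
    RT 120: heading 285 -> 165
    -- iteration 2/2 --
    FD 12.7: (-1.351,-18.62) -> (-13.618,-15.333) [heading=165, draw]
    BK 14.8: (-13.618,-15.333) -> (0.678,-19.163) [heading=165, draw]
    RT 120: heading 165 -> 45
  ]
  -- iteration 2/2 --
  LT 150: heading 45 -> 195
  FD 1.3: (0.678,-19.163) -> (-0.578,-19.5) [heading=195, draw]
  FD 14.9: (-0.578,-19.5) -> (-14.97,-23.356) [heading=195, draw]
  REPEAT 2 [
    -- iteration 1/2 --
    FD 12.7: (-14.97,-23.356) -> (-27.237,-26.643) [heading=195, draw]
    BK 14.8: (-27.237,-26.643) -> (-12.942,-22.812) [heading=195, draw]
    RT 120: heading 195 -> 75
    -- iteration 2/2 --
    FD 12.7: (-12.942,-22.812) -> (-9.655,-10.545) [heading=75, draw]
    BK 14.8: (-9.655,-10.545) -> (-13.485,-24.841) [heading=75, draw]
    RT 120: heading 75 -> 315
  ]
]
FD 6.6: (-13.485,-24.841) -> (-8.818,-29.508) [heading=315, draw]
Final: pos=(-8.818,-29.508), heading=315, 13 segment(s) drawn
Segments drawn: 13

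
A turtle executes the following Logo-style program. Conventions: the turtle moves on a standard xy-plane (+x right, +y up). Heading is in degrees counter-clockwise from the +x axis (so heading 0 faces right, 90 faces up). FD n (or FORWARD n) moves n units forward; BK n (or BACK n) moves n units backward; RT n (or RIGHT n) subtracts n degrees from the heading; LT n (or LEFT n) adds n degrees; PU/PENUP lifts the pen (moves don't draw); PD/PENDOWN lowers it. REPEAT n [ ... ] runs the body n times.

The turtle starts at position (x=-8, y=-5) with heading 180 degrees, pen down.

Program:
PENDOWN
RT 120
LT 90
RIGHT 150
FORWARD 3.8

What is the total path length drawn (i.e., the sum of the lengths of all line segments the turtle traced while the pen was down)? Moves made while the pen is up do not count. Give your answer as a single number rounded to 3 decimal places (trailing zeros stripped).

Executing turtle program step by step:
Start: pos=(-8,-5), heading=180, pen down
PD: pen down
RT 120: heading 180 -> 60
LT 90: heading 60 -> 150
RT 150: heading 150 -> 0
FD 3.8: (-8,-5) -> (-4.2,-5) [heading=0, draw]
Final: pos=(-4.2,-5), heading=0, 1 segment(s) drawn

Segment lengths:
  seg 1: (-8,-5) -> (-4.2,-5), length = 3.8
Total = 3.8

Answer: 3.8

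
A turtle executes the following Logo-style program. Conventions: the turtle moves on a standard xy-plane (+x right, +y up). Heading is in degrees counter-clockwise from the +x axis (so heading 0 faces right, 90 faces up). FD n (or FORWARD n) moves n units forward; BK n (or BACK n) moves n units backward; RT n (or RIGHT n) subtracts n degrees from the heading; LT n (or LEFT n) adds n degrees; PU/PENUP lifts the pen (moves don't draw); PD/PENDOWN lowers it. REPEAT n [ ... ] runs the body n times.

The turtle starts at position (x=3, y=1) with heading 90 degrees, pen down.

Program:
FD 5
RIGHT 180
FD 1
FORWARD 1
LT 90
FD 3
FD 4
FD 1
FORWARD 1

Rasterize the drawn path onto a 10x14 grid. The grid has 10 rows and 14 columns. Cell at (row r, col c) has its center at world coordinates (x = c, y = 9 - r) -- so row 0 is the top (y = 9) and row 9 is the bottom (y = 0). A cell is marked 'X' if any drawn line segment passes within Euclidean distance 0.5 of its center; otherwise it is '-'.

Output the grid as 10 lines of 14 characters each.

Segment 0: (3,1) -> (3,6)
Segment 1: (3,6) -> (3,5)
Segment 2: (3,5) -> (3,4)
Segment 3: (3,4) -> (6,4)
Segment 4: (6,4) -> (10,4)
Segment 5: (10,4) -> (11,4)
Segment 6: (11,4) -> (12,4)

Answer: --------------
--------------
--------------
---X----------
---X----------
---XXXXXXXXXX-
---X----------
---X----------
---X----------
--------------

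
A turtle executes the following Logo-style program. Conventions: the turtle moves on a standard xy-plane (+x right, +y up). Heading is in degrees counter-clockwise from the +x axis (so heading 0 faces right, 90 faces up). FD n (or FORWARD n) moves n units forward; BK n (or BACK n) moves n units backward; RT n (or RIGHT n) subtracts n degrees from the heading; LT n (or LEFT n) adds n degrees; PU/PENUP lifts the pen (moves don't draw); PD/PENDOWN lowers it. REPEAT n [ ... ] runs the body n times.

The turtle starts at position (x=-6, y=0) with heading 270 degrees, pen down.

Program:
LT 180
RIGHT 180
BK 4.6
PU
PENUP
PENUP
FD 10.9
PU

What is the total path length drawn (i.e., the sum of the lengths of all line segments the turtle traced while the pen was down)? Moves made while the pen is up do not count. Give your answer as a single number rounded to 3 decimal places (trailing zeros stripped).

Answer: 4.6

Derivation:
Executing turtle program step by step:
Start: pos=(-6,0), heading=270, pen down
LT 180: heading 270 -> 90
RT 180: heading 90 -> 270
BK 4.6: (-6,0) -> (-6,4.6) [heading=270, draw]
PU: pen up
PU: pen up
PU: pen up
FD 10.9: (-6,4.6) -> (-6,-6.3) [heading=270, move]
PU: pen up
Final: pos=(-6,-6.3), heading=270, 1 segment(s) drawn

Segment lengths:
  seg 1: (-6,0) -> (-6,4.6), length = 4.6
Total = 4.6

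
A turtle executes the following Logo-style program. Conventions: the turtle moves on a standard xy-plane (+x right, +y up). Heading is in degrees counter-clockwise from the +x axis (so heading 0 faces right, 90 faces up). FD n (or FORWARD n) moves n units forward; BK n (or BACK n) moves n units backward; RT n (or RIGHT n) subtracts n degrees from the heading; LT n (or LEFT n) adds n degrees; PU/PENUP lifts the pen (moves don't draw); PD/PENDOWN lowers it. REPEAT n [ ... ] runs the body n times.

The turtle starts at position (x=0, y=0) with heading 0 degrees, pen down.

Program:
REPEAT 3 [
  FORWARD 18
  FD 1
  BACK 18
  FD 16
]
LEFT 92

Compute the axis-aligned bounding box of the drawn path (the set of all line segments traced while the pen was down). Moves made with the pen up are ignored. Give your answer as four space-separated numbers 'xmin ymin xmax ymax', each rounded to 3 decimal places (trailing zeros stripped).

Answer: 0 0 53 0

Derivation:
Executing turtle program step by step:
Start: pos=(0,0), heading=0, pen down
REPEAT 3 [
  -- iteration 1/3 --
  FD 18: (0,0) -> (18,0) [heading=0, draw]
  FD 1: (18,0) -> (19,0) [heading=0, draw]
  BK 18: (19,0) -> (1,0) [heading=0, draw]
  FD 16: (1,0) -> (17,0) [heading=0, draw]
  -- iteration 2/3 --
  FD 18: (17,0) -> (35,0) [heading=0, draw]
  FD 1: (35,0) -> (36,0) [heading=0, draw]
  BK 18: (36,0) -> (18,0) [heading=0, draw]
  FD 16: (18,0) -> (34,0) [heading=0, draw]
  -- iteration 3/3 --
  FD 18: (34,0) -> (52,0) [heading=0, draw]
  FD 1: (52,0) -> (53,0) [heading=0, draw]
  BK 18: (53,0) -> (35,0) [heading=0, draw]
  FD 16: (35,0) -> (51,0) [heading=0, draw]
]
LT 92: heading 0 -> 92
Final: pos=(51,0), heading=92, 12 segment(s) drawn

Segment endpoints: x in {0, 1, 17, 18, 19, 34, 35, 36, 51, 52, 53}, y in {0}
xmin=0, ymin=0, xmax=53, ymax=0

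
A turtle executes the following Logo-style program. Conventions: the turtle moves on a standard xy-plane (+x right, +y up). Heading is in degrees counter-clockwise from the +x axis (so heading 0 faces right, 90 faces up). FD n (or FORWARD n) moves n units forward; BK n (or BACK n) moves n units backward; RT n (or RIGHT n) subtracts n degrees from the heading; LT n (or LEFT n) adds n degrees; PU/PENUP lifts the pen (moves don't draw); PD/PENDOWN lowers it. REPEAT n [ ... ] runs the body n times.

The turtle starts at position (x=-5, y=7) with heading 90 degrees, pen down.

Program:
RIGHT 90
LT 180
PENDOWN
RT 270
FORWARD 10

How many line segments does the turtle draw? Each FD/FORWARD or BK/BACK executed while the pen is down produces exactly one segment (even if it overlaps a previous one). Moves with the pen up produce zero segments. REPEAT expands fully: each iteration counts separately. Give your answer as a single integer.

Answer: 1

Derivation:
Executing turtle program step by step:
Start: pos=(-5,7), heading=90, pen down
RT 90: heading 90 -> 0
LT 180: heading 0 -> 180
PD: pen down
RT 270: heading 180 -> 270
FD 10: (-5,7) -> (-5,-3) [heading=270, draw]
Final: pos=(-5,-3), heading=270, 1 segment(s) drawn
Segments drawn: 1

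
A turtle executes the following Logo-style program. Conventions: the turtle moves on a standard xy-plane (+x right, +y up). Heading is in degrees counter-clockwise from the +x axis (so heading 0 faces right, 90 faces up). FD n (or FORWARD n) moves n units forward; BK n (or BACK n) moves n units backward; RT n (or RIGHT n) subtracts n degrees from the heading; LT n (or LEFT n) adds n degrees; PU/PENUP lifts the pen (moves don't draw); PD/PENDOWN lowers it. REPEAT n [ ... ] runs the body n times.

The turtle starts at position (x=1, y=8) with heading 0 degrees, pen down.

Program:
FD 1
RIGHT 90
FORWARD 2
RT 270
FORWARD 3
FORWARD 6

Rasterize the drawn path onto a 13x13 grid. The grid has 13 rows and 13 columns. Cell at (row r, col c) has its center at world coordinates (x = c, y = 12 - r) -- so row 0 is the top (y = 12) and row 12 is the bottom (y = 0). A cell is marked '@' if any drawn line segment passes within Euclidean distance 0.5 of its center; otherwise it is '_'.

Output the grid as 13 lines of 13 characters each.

Answer: _____________
_____________
_____________
_____________
_@@__________
__@__________
__@@@@@@@@@@_
_____________
_____________
_____________
_____________
_____________
_____________

Derivation:
Segment 0: (1,8) -> (2,8)
Segment 1: (2,8) -> (2,6)
Segment 2: (2,6) -> (5,6)
Segment 3: (5,6) -> (11,6)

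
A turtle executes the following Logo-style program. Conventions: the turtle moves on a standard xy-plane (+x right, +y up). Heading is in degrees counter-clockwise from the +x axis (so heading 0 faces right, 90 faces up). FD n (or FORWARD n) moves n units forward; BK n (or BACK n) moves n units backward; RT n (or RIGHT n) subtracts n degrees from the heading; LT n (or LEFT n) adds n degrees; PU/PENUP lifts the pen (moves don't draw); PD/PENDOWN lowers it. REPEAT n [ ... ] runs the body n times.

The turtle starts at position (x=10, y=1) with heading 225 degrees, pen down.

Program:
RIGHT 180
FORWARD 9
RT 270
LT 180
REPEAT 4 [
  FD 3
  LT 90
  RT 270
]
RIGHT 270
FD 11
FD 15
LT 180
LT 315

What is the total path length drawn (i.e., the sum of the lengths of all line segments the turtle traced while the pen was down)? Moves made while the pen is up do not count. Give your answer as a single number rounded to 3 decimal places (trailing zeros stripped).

Answer: 47

Derivation:
Executing turtle program step by step:
Start: pos=(10,1), heading=225, pen down
RT 180: heading 225 -> 45
FD 9: (10,1) -> (16.364,7.364) [heading=45, draw]
RT 270: heading 45 -> 135
LT 180: heading 135 -> 315
REPEAT 4 [
  -- iteration 1/4 --
  FD 3: (16.364,7.364) -> (18.485,5.243) [heading=315, draw]
  LT 90: heading 315 -> 45
  RT 270: heading 45 -> 135
  -- iteration 2/4 --
  FD 3: (18.485,5.243) -> (16.364,7.364) [heading=135, draw]
  LT 90: heading 135 -> 225
  RT 270: heading 225 -> 315
  -- iteration 3/4 --
  FD 3: (16.364,7.364) -> (18.485,5.243) [heading=315, draw]
  LT 90: heading 315 -> 45
  RT 270: heading 45 -> 135
  -- iteration 4/4 --
  FD 3: (18.485,5.243) -> (16.364,7.364) [heading=135, draw]
  LT 90: heading 135 -> 225
  RT 270: heading 225 -> 315
]
RT 270: heading 315 -> 45
FD 11: (16.364,7.364) -> (24.142,15.142) [heading=45, draw]
FD 15: (24.142,15.142) -> (34.749,25.749) [heading=45, draw]
LT 180: heading 45 -> 225
LT 315: heading 225 -> 180
Final: pos=(34.749,25.749), heading=180, 7 segment(s) drawn

Segment lengths:
  seg 1: (10,1) -> (16.364,7.364), length = 9
  seg 2: (16.364,7.364) -> (18.485,5.243), length = 3
  seg 3: (18.485,5.243) -> (16.364,7.364), length = 3
  seg 4: (16.364,7.364) -> (18.485,5.243), length = 3
  seg 5: (18.485,5.243) -> (16.364,7.364), length = 3
  seg 6: (16.364,7.364) -> (24.142,15.142), length = 11
  seg 7: (24.142,15.142) -> (34.749,25.749), length = 15
Total = 47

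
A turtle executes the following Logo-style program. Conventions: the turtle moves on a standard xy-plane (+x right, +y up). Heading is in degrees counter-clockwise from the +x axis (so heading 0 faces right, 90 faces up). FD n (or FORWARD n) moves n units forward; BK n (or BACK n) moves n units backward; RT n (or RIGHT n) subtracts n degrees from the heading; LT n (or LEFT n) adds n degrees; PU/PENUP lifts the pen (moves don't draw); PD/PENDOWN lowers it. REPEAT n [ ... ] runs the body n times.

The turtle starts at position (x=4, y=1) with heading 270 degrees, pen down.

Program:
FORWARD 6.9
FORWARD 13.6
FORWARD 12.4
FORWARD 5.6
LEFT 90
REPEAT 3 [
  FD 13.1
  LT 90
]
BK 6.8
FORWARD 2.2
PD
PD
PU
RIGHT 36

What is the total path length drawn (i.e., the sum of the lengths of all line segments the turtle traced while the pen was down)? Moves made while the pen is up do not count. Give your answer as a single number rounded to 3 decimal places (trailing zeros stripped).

Executing turtle program step by step:
Start: pos=(4,1), heading=270, pen down
FD 6.9: (4,1) -> (4,-5.9) [heading=270, draw]
FD 13.6: (4,-5.9) -> (4,-19.5) [heading=270, draw]
FD 12.4: (4,-19.5) -> (4,-31.9) [heading=270, draw]
FD 5.6: (4,-31.9) -> (4,-37.5) [heading=270, draw]
LT 90: heading 270 -> 0
REPEAT 3 [
  -- iteration 1/3 --
  FD 13.1: (4,-37.5) -> (17.1,-37.5) [heading=0, draw]
  LT 90: heading 0 -> 90
  -- iteration 2/3 --
  FD 13.1: (17.1,-37.5) -> (17.1,-24.4) [heading=90, draw]
  LT 90: heading 90 -> 180
  -- iteration 3/3 --
  FD 13.1: (17.1,-24.4) -> (4,-24.4) [heading=180, draw]
  LT 90: heading 180 -> 270
]
BK 6.8: (4,-24.4) -> (4,-17.6) [heading=270, draw]
FD 2.2: (4,-17.6) -> (4,-19.8) [heading=270, draw]
PD: pen down
PD: pen down
PU: pen up
RT 36: heading 270 -> 234
Final: pos=(4,-19.8), heading=234, 9 segment(s) drawn

Segment lengths:
  seg 1: (4,1) -> (4,-5.9), length = 6.9
  seg 2: (4,-5.9) -> (4,-19.5), length = 13.6
  seg 3: (4,-19.5) -> (4,-31.9), length = 12.4
  seg 4: (4,-31.9) -> (4,-37.5), length = 5.6
  seg 5: (4,-37.5) -> (17.1,-37.5), length = 13.1
  seg 6: (17.1,-37.5) -> (17.1,-24.4), length = 13.1
  seg 7: (17.1,-24.4) -> (4,-24.4), length = 13.1
  seg 8: (4,-24.4) -> (4,-17.6), length = 6.8
  seg 9: (4,-17.6) -> (4,-19.8), length = 2.2
Total = 86.8

Answer: 86.8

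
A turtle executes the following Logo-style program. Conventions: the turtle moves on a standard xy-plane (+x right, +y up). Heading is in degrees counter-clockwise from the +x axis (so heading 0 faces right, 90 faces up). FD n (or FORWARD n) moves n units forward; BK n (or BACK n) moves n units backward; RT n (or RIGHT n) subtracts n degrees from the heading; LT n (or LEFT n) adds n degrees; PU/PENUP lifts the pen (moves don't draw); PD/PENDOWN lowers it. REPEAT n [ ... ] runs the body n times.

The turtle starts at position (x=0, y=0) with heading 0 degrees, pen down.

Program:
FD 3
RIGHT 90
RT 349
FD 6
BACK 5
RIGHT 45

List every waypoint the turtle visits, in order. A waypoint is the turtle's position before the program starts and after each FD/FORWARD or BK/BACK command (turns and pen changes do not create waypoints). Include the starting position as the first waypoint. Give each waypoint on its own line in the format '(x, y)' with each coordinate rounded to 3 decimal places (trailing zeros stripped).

Answer: (0, 0)
(3, 0)
(4.145, -5.89)
(3.191, -0.982)

Derivation:
Executing turtle program step by step:
Start: pos=(0,0), heading=0, pen down
FD 3: (0,0) -> (3,0) [heading=0, draw]
RT 90: heading 0 -> 270
RT 349: heading 270 -> 281
FD 6: (3,0) -> (4.145,-5.89) [heading=281, draw]
BK 5: (4.145,-5.89) -> (3.191,-0.982) [heading=281, draw]
RT 45: heading 281 -> 236
Final: pos=(3.191,-0.982), heading=236, 3 segment(s) drawn
Waypoints (4 total):
(0, 0)
(3, 0)
(4.145, -5.89)
(3.191, -0.982)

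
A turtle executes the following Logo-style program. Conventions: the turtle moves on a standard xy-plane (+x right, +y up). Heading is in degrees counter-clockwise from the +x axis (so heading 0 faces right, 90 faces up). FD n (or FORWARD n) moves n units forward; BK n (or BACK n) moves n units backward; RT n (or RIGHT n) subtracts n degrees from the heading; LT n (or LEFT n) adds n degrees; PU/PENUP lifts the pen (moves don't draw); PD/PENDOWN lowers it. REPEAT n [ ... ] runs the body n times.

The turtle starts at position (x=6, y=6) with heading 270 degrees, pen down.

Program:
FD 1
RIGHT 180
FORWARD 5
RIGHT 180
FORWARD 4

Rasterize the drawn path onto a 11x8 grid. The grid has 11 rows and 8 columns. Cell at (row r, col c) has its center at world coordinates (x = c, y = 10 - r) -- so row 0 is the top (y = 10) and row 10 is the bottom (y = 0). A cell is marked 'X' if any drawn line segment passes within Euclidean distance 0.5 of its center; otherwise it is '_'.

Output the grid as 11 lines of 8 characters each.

Answer: ______X_
______X_
______X_
______X_
______X_
______X_
________
________
________
________
________

Derivation:
Segment 0: (6,6) -> (6,5)
Segment 1: (6,5) -> (6,10)
Segment 2: (6,10) -> (6,6)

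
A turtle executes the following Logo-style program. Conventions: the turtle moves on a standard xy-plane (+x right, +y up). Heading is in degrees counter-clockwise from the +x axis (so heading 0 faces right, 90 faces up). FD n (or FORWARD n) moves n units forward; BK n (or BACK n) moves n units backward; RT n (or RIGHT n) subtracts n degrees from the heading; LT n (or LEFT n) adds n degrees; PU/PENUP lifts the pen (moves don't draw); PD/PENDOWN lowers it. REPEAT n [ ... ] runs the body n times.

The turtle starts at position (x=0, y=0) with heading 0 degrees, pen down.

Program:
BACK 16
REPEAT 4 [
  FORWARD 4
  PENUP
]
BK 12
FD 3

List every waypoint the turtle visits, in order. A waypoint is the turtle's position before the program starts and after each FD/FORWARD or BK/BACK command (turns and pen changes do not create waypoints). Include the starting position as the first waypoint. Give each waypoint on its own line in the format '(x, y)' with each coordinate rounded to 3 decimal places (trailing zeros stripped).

Answer: (0, 0)
(-16, 0)
(-12, 0)
(-8, 0)
(-4, 0)
(0, 0)
(-12, 0)
(-9, 0)

Derivation:
Executing turtle program step by step:
Start: pos=(0,0), heading=0, pen down
BK 16: (0,0) -> (-16,0) [heading=0, draw]
REPEAT 4 [
  -- iteration 1/4 --
  FD 4: (-16,0) -> (-12,0) [heading=0, draw]
  PU: pen up
  -- iteration 2/4 --
  FD 4: (-12,0) -> (-8,0) [heading=0, move]
  PU: pen up
  -- iteration 3/4 --
  FD 4: (-8,0) -> (-4,0) [heading=0, move]
  PU: pen up
  -- iteration 4/4 --
  FD 4: (-4,0) -> (0,0) [heading=0, move]
  PU: pen up
]
BK 12: (0,0) -> (-12,0) [heading=0, move]
FD 3: (-12,0) -> (-9,0) [heading=0, move]
Final: pos=(-9,0), heading=0, 2 segment(s) drawn
Waypoints (8 total):
(0, 0)
(-16, 0)
(-12, 0)
(-8, 0)
(-4, 0)
(0, 0)
(-12, 0)
(-9, 0)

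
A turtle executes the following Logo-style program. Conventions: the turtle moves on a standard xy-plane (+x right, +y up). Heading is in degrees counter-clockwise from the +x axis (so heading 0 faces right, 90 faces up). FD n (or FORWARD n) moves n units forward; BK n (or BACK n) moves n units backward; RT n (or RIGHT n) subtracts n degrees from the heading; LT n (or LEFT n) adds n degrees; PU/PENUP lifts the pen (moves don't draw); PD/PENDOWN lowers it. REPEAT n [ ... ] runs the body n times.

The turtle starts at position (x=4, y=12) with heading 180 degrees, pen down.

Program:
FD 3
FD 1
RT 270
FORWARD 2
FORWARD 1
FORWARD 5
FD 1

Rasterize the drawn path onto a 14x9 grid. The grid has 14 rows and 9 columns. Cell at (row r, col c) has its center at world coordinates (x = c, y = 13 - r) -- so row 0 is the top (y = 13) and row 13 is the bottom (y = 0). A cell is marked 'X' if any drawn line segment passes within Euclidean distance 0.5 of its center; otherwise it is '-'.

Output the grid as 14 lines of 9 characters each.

Segment 0: (4,12) -> (1,12)
Segment 1: (1,12) -> (0,12)
Segment 2: (0,12) -> (0,10)
Segment 3: (0,10) -> (0,9)
Segment 4: (0,9) -> (0,4)
Segment 5: (0,4) -> (0,3)

Answer: ---------
XXXXX----
X--------
X--------
X--------
X--------
X--------
X--------
X--------
X--------
X--------
---------
---------
---------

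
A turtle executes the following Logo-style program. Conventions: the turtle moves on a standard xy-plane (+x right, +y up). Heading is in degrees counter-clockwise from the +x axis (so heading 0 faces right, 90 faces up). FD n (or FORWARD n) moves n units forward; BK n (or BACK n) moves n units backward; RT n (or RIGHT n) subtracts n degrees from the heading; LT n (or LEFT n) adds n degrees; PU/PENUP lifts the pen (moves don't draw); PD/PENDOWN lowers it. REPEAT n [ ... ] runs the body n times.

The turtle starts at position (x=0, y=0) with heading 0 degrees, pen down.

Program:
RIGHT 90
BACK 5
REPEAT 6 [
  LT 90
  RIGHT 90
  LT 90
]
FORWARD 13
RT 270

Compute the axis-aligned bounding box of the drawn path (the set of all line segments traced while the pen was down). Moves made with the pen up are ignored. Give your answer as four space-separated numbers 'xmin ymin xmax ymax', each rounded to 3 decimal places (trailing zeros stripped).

Executing turtle program step by step:
Start: pos=(0,0), heading=0, pen down
RT 90: heading 0 -> 270
BK 5: (0,0) -> (0,5) [heading=270, draw]
REPEAT 6 [
  -- iteration 1/6 --
  LT 90: heading 270 -> 0
  RT 90: heading 0 -> 270
  LT 90: heading 270 -> 0
  -- iteration 2/6 --
  LT 90: heading 0 -> 90
  RT 90: heading 90 -> 0
  LT 90: heading 0 -> 90
  -- iteration 3/6 --
  LT 90: heading 90 -> 180
  RT 90: heading 180 -> 90
  LT 90: heading 90 -> 180
  -- iteration 4/6 --
  LT 90: heading 180 -> 270
  RT 90: heading 270 -> 180
  LT 90: heading 180 -> 270
  -- iteration 5/6 --
  LT 90: heading 270 -> 0
  RT 90: heading 0 -> 270
  LT 90: heading 270 -> 0
  -- iteration 6/6 --
  LT 90: heading 0 -> 90
  RT 90: heading 90 -> 0
  LT 90: heading 0 -> 90
]
FD 13: (0,5) -> (0,18) [heading=90, draw]
RT 270: heading 90 -> 180
Final: pos=(0,18), heading=180, 2 segment(s) drawn

Segment endpoints: x in {0, 0, 0}, y in {0, 5, 18}
xmin=0, ymin=0, xmax=0, ymax=18

Answer: 0 0 0 18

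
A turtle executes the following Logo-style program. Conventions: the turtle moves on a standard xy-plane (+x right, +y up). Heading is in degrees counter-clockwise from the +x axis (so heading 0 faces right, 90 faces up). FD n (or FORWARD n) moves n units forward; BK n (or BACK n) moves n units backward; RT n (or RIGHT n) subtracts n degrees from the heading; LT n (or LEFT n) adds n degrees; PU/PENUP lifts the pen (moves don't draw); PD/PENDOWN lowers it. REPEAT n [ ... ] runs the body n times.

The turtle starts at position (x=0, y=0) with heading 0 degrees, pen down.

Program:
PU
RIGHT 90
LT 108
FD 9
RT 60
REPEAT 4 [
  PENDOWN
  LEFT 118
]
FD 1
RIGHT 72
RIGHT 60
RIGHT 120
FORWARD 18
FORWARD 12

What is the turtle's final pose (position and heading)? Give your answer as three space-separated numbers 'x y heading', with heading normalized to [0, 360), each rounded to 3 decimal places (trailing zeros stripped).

Executing turtle program step by step:
Start: pos=(0,0), heading=0, pen down
PU: pen up
RT 90: heading 0 -> 270
LT 108: heading 270 -> 18
FD 9: (0,0) -> (8.56,2.781) [heading=18, move]
RT 60: heading 18 -> 318
REPEAT 4 [
  -- iteration 1/4 --
  PD: pen down
  LT 118: heading 318 -> 76
  -- iteration 2/4 --
  PD: pen down
  LT 118: heading 76 -> 194
  -- iteration 3/4 --
  PD: pen down
  LT 118: heading 194 -> 312
  -- iteration 4/4 --
  PD: pen down
  LT 118: heading 312 -> 70
]
FD 1: (8.56,2.781) -> (8.902,3.721) [heading=70, draw]
RT 72: heading 70 -> 358
RT 60: heading 358 -> 298
RT 120: heading 298 -> 178
FD 18: (8.902,3.721) -> (-9.088,4.349) [heading=178, draw]
FD 12: (-9.088,4.349) -> (-21.08,4.768) [heading=178, draw]
Final: pos=(-21.08,4.768), heading=178, 3 segment(s) drawn

Answer: -21.08 4.768 178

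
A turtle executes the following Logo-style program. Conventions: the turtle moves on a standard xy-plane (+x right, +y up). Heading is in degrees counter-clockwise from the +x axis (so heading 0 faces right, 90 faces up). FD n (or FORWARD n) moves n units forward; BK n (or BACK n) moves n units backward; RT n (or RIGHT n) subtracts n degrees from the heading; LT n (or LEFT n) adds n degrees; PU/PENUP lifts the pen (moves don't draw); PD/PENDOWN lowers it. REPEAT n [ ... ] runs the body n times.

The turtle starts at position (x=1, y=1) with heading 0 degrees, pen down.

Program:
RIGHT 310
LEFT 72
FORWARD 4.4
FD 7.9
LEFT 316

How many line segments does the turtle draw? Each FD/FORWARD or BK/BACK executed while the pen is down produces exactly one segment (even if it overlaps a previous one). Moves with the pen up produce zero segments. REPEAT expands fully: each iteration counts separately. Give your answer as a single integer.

Answer: 2

Derivation:
Executing turtle program step by step:
Start: pos=(1,1), heading=0, pen down
RT 310: heading 0 -> 50
LT 72: heading 50 -> 122
FD 4.4: (1,1) -> (-1.332,4.731) [heading=122, draw]
FD 7.9: (-1.332,4.731) -> (-5.518,11.431) [heading=122, draw]
LT 316: heading 122 -> 78
Final: pos=(-5.518,11.431), heading=78, 2 segment(s) drawn
Segments drawn: 2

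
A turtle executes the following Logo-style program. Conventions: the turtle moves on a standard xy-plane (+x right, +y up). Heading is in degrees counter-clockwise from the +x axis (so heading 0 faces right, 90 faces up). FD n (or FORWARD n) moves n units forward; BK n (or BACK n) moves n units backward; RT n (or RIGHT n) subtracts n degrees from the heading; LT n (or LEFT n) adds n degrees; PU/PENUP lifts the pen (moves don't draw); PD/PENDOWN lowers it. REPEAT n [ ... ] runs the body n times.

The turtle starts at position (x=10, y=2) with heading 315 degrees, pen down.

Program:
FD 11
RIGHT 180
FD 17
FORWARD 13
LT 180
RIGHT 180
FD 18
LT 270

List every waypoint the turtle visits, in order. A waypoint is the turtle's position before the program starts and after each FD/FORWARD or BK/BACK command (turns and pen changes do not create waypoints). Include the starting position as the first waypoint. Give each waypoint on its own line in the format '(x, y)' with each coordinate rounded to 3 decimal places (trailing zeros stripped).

Executing turtle program step by step:
Start: pos=(10,2), heading=315, pen down
FD 11: (10,2) -> (17.778,-5.778) [heading=315, draw]
RT 180: heading 315 -> 135
FD 17: (17.778,-5.778) -> (5.757,6.243) [heading=135, draw]
FD 13: (5.757,6.243) -> (-3.435,15.435) [heading=135, draw]
LT 180: heading 135 -> 315
RT 180: heading 315 -> 135
FD 18: (-3.435,15.435) -> (-16.163,28.163) [heading=135, draw]
LT 270: heading 135 -> 45
Final: pos=(-16.163,28.163), heading=45, 4 segment(s) drawn
Waypoints (5 total):
(10, 2)
(17.778, -5.778)
(5.757, 6.243)
(-3.435, 15.435)
(-16.163, 28.163)

Answer: (10, 2)
(17.778, -5.778)
(5.757, 6.243)
(-3.435, 15.435)
(-16.163, 28.163)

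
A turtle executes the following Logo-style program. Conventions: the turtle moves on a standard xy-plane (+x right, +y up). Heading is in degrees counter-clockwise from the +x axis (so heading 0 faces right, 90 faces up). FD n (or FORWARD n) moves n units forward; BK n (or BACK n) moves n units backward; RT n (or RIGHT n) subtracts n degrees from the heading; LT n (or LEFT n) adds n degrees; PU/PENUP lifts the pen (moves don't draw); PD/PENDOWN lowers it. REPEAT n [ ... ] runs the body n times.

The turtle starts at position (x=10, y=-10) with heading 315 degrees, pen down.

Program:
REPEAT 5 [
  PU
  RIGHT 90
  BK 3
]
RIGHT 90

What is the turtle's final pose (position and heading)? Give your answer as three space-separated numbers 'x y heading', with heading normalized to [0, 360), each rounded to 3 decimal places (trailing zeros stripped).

Answer: 12.121 -7.879 135

Derivation:
Executing turtle program step by step:
Start: pos=(10,-10), heading=315, pen down
REPEAT 5 [
  -- iteration 1/5 --
  PU: pen up
  RT 90: heading 315 -> 225
  BK 3: (10,-10) -> (12.121,-7.879) [heading=225, move]
  -- iteration 2/5 --
  PU: pen up
  RT 90: heading 225 -> 135
  BK 3: (12.121,-7.879) -> (14.243,-10) [heading=135, move]
  -- iteration 3/5 --
  PU: pen up
  RT 90: heading 135 -> 45
  BK 3: (14.243,-10) -> (12.121,-12.121) [heading=45, move]
  -- iteration 4/5 --
  PU: pen up
  RT 90: heading 45 -> 315
  BK 3: (12.121,-12.121) -> (10,-10) [heading=315, move]
  -- iteration 5/5 --
  PU: pen up
  RT 90: heading 315 -> 225
  BK 3: (10,-10) -> (12.121,-7.879) [heading=225, move]
]
RT 90: heading 225 -> 135
Final: pos=(12.121,-7.879), heading=135, 0 segment(s) drawn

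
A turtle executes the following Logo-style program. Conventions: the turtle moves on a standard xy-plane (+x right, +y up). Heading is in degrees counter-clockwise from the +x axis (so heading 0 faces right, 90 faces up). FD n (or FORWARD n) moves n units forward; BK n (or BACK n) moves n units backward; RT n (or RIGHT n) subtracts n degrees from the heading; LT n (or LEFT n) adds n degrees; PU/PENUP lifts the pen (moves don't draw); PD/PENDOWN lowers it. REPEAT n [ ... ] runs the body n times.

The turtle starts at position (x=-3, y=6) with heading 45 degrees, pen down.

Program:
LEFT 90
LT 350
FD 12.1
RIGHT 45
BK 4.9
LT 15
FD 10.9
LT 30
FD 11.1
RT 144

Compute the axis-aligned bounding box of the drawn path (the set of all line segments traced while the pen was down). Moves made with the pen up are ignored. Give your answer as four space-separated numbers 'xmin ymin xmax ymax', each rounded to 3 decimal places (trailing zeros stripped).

Answer: -18.108 6 -3 31.037

Derivation:
Executing turtle program step by step:
Start: pos=(-3,6), heading=45, pen down
LT 90: heading 45 -> 135
LT 350: heading 135 -> 125
FD 12.1: (-3,6) -> (-9.94,15.912) [heading=125, draw]
RT 45: heading 125 -> 80
BK 4.9: (-9.94,15.912) -> (-10.791,11.086) [heading=80, draw]
LT 15: heading 80 -> 95
FD 10.9: (-10.791,11.086) -> (-11.741,21.945) [heading=95, draw]
LT 30: heading 95 -> 125
FD 11.1: (-11.741,21.945) -> (-18.108,31.037) [heading=125, draw]
RT 144: heading 125 -> 341
Final: pos=(-18.108,31.037), heading=341, 4 segment(s) drawn

Segment endpoints: x in {-18.108, -11.741, -10.791, -9.94, -3}, y in {6, 11.086, 15.912, 21.945, 31.037}
xmin=-18.108, ymin=6, xmax=-3, ymax=31.037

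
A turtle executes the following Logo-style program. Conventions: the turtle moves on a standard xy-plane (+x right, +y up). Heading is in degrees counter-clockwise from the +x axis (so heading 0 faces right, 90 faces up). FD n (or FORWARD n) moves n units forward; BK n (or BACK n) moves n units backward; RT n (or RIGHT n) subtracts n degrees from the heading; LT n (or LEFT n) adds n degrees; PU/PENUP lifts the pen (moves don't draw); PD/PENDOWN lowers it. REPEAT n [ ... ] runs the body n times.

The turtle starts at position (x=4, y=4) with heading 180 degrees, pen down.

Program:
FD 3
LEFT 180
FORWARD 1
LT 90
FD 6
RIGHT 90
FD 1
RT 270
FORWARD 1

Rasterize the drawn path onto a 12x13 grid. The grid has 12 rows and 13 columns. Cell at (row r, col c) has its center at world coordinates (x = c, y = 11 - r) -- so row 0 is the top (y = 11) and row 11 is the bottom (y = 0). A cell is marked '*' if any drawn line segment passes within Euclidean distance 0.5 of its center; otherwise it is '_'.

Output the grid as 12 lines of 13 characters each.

Segment 0: (4,4) -> (1,4)
Segment 1: (1,4) -> (2,4)
Segment 2: (2,4) -> (2,10)
Segment 3: (2,10) -> (3,10)
Segment 4: (3,10) -> (3,11)

Answer: ___*_________
__**_________
__*__________
__*__________
__*__________
__*__________
__*__________
_****________
_____________
_____________
_____________
_____________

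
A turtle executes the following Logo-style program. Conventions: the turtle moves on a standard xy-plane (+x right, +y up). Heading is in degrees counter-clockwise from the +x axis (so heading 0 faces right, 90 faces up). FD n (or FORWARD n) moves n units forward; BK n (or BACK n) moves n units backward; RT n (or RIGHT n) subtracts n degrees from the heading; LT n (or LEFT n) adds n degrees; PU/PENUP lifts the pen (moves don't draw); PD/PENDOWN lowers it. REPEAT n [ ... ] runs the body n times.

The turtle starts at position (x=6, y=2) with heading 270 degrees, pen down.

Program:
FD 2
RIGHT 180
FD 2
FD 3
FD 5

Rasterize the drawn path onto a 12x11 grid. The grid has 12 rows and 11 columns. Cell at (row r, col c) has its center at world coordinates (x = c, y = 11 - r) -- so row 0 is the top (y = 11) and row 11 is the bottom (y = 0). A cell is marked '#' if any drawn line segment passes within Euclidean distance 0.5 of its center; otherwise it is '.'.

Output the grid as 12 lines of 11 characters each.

Segment 0: (6,2) -> (6,0)
Segment 1: (6,0) -> (6,2)
Segment 2: (6,2) -> (6,5)
Segment 3: (6,5) -> (6,10)

Answer: ...........
......#....
......#....
......#....
......#....
......#....
......#....
......#....
......#....
......#....
......#....
......#....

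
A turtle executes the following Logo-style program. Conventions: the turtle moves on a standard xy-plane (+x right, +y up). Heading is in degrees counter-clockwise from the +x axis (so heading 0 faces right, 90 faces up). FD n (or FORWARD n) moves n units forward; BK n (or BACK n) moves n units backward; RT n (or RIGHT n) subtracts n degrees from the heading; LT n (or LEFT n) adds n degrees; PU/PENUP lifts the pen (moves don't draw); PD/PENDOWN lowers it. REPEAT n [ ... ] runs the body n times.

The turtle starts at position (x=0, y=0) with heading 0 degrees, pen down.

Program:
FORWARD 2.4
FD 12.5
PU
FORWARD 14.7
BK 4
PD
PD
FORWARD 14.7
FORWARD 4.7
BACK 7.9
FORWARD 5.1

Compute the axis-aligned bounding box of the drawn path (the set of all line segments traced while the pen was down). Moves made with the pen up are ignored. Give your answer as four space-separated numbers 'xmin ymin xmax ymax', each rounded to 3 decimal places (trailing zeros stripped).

Answer: 0 0 45 0

Derivation:
Executing turtle program step by step:
Start: pos=(0,0), heading=0, pen down
FD 2.4: (0,0) -> (2.4,0) [heading=0, draw]
FD 12.5: (2.4,0) -> (14.9,0) [heading=0, draw]
PU: pen up
FD 14.7: (14.9,0) -> (29.6,0) [heading=0, move]
BK 4: (29.6,0) -> (25.6,0) [heading=0, move]
PD: pen down
PD: pen down
FD 14.7: (25.6,0) -> (40.3,0) [heading=0, draw]
FD 4.7: (40.3,0) -> (45,0) [heading=0, draw]
BK 7.9: (45,0) -> (37.1,0) [heading=0, draw]
FD 5.1: (37.1,0) -> (42.2,0) [heading=0, draw]
Final: pos=(42.2,0), heading=0, 6 segment(s) drawn

Segment endpoints: x in {0, 2.4, 14.9, 25.6, 37.1, 40.3, 42.2, 45}, y in {0}
xmin=0, ymin=0, xmax=45, ymax=0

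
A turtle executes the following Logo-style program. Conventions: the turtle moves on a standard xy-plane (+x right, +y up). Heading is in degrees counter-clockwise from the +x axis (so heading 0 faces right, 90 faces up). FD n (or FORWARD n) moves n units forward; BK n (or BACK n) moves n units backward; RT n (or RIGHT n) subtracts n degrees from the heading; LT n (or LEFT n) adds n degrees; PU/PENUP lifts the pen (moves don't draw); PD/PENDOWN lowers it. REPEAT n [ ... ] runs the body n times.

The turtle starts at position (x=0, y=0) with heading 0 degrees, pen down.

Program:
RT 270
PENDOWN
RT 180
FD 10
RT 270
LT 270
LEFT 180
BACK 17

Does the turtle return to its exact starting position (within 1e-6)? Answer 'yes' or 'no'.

Answer: no

Derivation:
Executing turtle program step by step:
Start: pos=(0,0), heading=0, pen down
RT 270: heading 0 -> 90
PD: pen down
RT 180: heading 90 -> 270
FD 10: (0,0) -> (0,-10) [heading=270, draw]
RT 270: heading 270 -> 0
LT 270: heading 0 -> 270
LT 180: heading 270 -> 90
BK 17: (0,-10) -> (0,-27) [heading=90, draw]
Final: pos=(0,-27), heading=90, 2 segment(s) drawn

Start position: (0, 0)
Final position: (0, -27)
Distance = 27; >= 1e-6 -> NOT closed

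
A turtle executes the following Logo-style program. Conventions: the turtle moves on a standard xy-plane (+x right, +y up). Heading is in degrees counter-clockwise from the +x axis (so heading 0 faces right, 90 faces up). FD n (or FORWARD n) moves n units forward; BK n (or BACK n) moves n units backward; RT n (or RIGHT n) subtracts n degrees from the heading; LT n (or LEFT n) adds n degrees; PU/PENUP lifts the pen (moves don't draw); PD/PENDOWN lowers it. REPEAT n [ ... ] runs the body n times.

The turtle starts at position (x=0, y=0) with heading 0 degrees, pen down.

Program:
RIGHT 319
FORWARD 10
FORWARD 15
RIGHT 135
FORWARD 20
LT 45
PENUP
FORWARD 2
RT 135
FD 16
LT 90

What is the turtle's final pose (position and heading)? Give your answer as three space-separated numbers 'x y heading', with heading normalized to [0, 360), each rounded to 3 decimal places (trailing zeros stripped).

Executing turtle program step by step:
Start: pos=(0,0), heading=0, pen down
RT 319: heading 0 -> 41
FD 10: (0,0) -> (7.547,6.561) [heading=41, draw]
FD 15: (7.547,6.561) -> (18.868,16.401) [heading=41, draw]
RT 135: heading 41 -> 266
FD 20: (18.868,16.401) -> (17.473,-3.55) [heading=266, draw]
LT 45: heading 266 -> 311
PU: pen up
FD 2: (17.473,-3.55) -> (18.785,-5.059) [heading=311, move]
RT 135: heading 311 -> 176
FD 16: (18.785,-5.059) -> (2.824,-3.943) [heading=176, move]
LT 90: heading 176 -> 266
Final: pos=(2.824,-3.943), heading=266, 3 segment(s) drawn

Answer: 2.824 -3.943 266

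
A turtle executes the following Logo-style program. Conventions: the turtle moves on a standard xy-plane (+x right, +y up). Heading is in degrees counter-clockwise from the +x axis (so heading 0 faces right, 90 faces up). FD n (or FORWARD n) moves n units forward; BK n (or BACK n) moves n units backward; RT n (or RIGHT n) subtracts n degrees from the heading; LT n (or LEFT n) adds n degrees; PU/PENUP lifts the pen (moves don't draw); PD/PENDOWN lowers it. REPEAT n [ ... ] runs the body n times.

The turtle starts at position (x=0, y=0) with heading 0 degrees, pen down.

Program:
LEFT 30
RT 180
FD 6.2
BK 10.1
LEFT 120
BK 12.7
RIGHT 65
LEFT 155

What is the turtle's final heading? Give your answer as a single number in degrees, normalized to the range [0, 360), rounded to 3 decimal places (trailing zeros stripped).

Executing turtle program step by step:
Start: pos=(0,0), heading=0, pen down
LT 30: heading 0 -> 30
RT 180: heading 30 -> 210
FD 6.2: (0,0) -> (-5.369,-3.1) [heading=210, draw]
BK 10.1: (-5.369,-3.1) -> (3.377,1.95) [heading=210, draw]
LT 120: heading 210 -> 330
BK 12.7: (3.377,1.95) -> (-7.621,8.3) [heading=330, draw]
RT 65: heading 330 -> 265
LT 155: heading 265 -> 60
Final: pos=(-7.621,8.3), heading=60, 3 segment(s) drawn

Answer: 60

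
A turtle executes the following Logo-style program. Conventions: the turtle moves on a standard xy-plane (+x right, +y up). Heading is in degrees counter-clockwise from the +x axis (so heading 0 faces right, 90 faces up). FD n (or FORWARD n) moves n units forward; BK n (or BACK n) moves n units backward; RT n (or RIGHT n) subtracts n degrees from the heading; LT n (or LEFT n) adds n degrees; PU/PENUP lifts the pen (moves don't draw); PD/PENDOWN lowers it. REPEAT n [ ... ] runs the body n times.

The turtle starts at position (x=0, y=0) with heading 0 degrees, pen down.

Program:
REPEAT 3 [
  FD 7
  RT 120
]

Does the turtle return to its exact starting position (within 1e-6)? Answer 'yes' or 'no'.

Executing turtle program step by step:
Start: pos=(0,0), heading=0, pen down
REPEAT 3 [
  -- iteration 1/3 --
  FD 7: (0,0) -> (7,0) [heading=0, draw]
  RT 120: heading 0 -> 240
  -- iteration 2/3 --
  FD 7: (7,0) -> (3.5,-6.062) [heading=240, draw]
  RT 120: heading 240 -> 120
  -- iteration 3/3 --
  FD 7: (3.5,-6.062) -> (0,0) [heading=120, draw]
  RT 120: heading 120 -> 0
]
Final: pos=(0,0), heading=0, 3 segment(s) drawn

Start position: (0, 0)
Final position: (0, 0)
Distance = 0; < 1e-6 -> CLOSED

Answer: yes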